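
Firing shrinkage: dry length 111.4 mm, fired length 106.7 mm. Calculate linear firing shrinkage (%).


FS = (111.4 - 106.7) / 111.4 * 100 = 4.22%

4.22


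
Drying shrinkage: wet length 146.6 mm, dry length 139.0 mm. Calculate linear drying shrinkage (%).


DS = (146.6 - 139.0) / 146.6 * 100 = 5.18%

5.18


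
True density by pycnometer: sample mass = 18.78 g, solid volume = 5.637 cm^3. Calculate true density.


TD = 18.78 / 5.637 = 3.332 g/cm^3

3.332


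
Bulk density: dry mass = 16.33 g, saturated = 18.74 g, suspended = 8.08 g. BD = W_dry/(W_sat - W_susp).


BD = 16.33 / (18.74 - 8.08) = 16.33 / 10.66 = 1.532 g/cm^3

1.532


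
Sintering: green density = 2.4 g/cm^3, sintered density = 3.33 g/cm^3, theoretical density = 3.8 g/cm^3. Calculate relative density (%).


Relative = 3.33 / 3.8 * 100 = 87.6%

87.6


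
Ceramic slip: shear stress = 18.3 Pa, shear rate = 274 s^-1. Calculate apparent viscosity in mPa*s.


eta = tau/gamma * 1000 = 18.3/274 * 1000 = 66.8 mPa*s

66.8


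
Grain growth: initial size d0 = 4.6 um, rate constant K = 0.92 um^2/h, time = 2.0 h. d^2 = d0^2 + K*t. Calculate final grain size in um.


d^2 = 4.6^2 + 0.92*2.0 = 23.0
d = sqrt(23.0) = 4.8 um

4.8


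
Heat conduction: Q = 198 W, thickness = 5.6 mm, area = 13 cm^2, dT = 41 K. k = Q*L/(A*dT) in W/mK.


k = 198*5.6/1000/(13/10000*41) = 20.8 W/mK

20.8


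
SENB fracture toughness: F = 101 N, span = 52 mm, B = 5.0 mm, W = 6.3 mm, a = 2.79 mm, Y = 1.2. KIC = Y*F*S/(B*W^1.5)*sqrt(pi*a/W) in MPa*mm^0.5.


KIC = 1.2*101*52/(5.0*6.3^1.5)*sqrt(pi*2.79/6.3) = 94.02

94.02


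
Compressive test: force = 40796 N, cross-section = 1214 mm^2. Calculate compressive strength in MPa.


CS = 40796 / 1214 = 33.6 MPa

33.6


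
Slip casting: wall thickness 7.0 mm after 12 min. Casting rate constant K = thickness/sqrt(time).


K = 7.0 / sqrt(12) = 7.0 / 3.4641 = 2.021 mm/min^0.5

2.021


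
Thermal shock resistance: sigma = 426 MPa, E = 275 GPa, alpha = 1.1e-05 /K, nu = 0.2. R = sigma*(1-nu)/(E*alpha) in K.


R = 426*(1-0.2)/(275*1000*1.1e-05) = 113 K

113


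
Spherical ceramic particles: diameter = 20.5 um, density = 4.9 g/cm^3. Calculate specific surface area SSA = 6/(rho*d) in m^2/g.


SSA = 6 / (4.9 * 20.5) = 0.06 m^2/g

0.06


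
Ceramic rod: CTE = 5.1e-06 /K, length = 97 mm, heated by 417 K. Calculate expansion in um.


dL = 5.1e-06 * 97 * 417 * 1000 = 206.29 um

206.29


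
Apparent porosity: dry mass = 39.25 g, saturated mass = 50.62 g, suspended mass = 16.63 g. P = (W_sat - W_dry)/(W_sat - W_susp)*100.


P = (50.62 - 39.25) / (50.62 - 16.63) * 100 = 11.37 / 33.99 * 100 = 33.5%

33.5


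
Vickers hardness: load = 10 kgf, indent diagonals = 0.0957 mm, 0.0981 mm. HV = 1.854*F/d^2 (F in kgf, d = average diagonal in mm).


d_avg = (0.0957+0.0981)/2 = 0.0969 mm
HV = 1.854*10/0.0969^2 = 1975

1975


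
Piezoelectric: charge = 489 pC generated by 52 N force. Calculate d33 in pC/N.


d33 = 489 / 52 = 9.4 pC/N

9.4


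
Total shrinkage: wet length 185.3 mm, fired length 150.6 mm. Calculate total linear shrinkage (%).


TS = (185.3 - 150.6) / 185.3 * 100 = 18.73%

18.73


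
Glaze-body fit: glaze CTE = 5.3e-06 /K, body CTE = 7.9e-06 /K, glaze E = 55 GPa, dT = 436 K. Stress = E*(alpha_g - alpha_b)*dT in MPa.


Stress = 55*1000*(5.3e-06 - 7.9e-06)*436 = -62.3 MPa

-62.3


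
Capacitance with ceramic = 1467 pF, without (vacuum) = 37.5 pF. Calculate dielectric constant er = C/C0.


er = 1467 / 37.5 = 39.12

39.12


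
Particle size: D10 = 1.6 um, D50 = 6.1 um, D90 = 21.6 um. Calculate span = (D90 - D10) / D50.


Span = (21.6 - 1.6) / 6.1 = 20.0 / 6.1 = 3.279

3.279


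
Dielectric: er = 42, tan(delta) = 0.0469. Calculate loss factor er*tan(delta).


Loss = 42 * 0.0469 = 1.97

1.97


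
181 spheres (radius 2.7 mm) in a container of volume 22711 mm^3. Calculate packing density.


V_sphere = 4/3*pi*2.7^3 = 82.448 mm^3
Total V = 181*82.448 = 14923.088 mm^3
PD = 14923.088 / 22711 = 0.657

0.657


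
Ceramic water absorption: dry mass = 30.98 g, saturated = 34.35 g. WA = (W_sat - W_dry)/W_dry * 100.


WA = (34.35 - 30.98) / 30.98 * 100 = 10.88%

10.88


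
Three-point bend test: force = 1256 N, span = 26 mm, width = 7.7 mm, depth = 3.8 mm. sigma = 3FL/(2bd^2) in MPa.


sigma = 3*1256*26/(2*7.7*3.8^2) = 440.6 MPa

440.6


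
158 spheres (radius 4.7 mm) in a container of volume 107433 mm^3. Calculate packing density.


V_sphere = 4/3*pi*4.7^3 = 434.8928 mm^3
Total V = 158*434.8928 = 68713.0624 mm^3
PD = 68713.0624 / 107433 = 0.64

0.64


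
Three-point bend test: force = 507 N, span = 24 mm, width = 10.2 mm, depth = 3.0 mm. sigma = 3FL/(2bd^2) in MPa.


sigma = 3*507*24/(2*10.2*3.0^2) = 198.8 MPa

198.8


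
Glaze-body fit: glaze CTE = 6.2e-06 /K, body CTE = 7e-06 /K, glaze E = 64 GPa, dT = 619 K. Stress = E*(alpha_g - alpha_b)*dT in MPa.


Stress = 64*1000*(6.2e-06 - 7e-06)*619 = -31.7 MPa

-31.7


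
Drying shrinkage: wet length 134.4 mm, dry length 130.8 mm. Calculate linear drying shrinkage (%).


DS = (134.4 - 130.8) / 134.4 * 100 = 2.68%

2.68


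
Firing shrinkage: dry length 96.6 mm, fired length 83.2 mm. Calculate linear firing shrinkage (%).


FS = (96.6 - 83.2) / 96.6 * 100 = 13.87%

13.87


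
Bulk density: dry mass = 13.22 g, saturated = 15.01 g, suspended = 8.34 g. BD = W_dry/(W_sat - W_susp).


BD = 13.22 / (15.01 - 8.34) = 13.22 / 6.67 = 1.982 g/cm^3

1.982


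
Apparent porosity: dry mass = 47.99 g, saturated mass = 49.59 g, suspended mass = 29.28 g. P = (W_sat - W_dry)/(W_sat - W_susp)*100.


P = (49.59 - 47.99) / (49.59 - 29.28) * 100 = 1.6 / 20.31 * 100 = 7.9%

7.9


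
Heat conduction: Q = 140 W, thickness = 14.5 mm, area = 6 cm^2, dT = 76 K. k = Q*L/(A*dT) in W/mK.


k = 140*14.5/1000/(6/10000*76) = 44.52 W/mK

44.52


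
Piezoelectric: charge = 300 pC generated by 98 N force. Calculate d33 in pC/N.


d33 = 300 / 98 = 3.1 pC/N

3.1


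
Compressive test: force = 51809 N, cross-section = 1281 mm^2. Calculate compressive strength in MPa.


CS = 51809 / 1281 = 40.4 MPa

40.4


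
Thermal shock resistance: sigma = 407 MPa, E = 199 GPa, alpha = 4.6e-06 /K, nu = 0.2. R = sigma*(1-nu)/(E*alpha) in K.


R = 407*(1-0.2)/(199*1000*4.6e-06) = 356 K

356


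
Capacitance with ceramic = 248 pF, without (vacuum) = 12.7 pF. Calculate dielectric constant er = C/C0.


er = 248 / 12.7 = 19.53

19.53


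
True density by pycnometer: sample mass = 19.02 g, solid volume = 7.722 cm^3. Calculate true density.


TD = 19.02 / 7.722 = 2.463 g/cm^3

2.463


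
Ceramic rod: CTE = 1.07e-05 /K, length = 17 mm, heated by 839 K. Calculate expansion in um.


dL = 1.07e-05 * 17 * 839 * 1000 = 152.614 um

152.614


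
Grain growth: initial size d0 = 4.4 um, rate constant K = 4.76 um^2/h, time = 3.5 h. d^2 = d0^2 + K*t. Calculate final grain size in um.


d^2 = 4.4^2 + 4.76*3.5 = 36.02
d = sqrt(36.02) = 6.0 um

6.0


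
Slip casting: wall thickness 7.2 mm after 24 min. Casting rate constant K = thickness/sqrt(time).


K = 7.2 / sqrt(24) = 7.2 / 4.899 = 1.47 mm/min^0.5

1.47


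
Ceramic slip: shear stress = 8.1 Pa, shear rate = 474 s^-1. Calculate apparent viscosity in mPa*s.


eta = tau/gamma * 1000 = 8.1/474 * 1000 = 17.1 mPa*s

17.1


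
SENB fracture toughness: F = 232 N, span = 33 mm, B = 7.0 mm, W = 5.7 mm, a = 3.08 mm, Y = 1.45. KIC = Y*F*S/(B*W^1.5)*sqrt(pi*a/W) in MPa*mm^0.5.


KIC = 1.45*232*33/(7.0*5.7^1.5)*sqrt(pi*3.08/5.7) = 151.84

151.84


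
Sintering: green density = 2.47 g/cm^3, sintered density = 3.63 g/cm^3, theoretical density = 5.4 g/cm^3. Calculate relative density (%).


Relative = 3.63 / 5.4 * 100 = 67.2%

67.2


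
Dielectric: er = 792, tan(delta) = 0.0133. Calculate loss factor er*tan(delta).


Loss = 792 * 0.0133 = 10.534

10.534


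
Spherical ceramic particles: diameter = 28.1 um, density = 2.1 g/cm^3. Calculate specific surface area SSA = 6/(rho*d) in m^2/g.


SSA = 6 / (2.1 * 28.1) = 0.102 m^2/g

0.102


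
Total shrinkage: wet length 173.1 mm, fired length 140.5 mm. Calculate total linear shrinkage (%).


TS = (173.1 - 140.5) / 173.1 * 100 = 18.83%

18.83


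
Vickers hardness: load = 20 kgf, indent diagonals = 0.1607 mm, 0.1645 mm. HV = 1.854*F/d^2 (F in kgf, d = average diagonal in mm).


d_avg = (0.1607+0.1645)/2 = 0.1626 mm
HV = 1.854*20/0.1626^2 = 1402

1402


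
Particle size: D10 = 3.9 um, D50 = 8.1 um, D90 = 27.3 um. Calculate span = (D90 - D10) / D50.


Span = (27.3 - 3.9) / 8.1 = 23.4 / 8.1 = 2.889

2.889


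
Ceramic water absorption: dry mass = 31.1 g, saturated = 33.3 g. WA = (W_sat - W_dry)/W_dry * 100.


WA = (33.3 - 31.1) / 31.1 * 100 = 7.07%

7.07


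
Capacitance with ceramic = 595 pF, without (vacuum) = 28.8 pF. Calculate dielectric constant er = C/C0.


er = 595 / 28.8 = 20.66

20.66


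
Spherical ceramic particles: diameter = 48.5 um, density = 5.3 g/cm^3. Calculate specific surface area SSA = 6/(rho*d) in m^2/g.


SSA = 6 / (5.3 * 48.5) = 0.023 m^2/g

0.023


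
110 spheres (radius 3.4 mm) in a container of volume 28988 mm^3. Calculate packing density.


V_sphere = 4/3*pi*3.4^3 = 164.6362 mm^3
Total V = 110*164.6362 = 18109.982 mm^3
PD = 18109.982 / 28988 = 0.625

0.625


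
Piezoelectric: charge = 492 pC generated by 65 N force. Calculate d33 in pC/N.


d33 = 492 / 65 = 7.6 pC/N

7.6


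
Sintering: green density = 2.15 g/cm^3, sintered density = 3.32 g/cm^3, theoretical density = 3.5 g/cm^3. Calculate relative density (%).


Relative = 3.32 / 3.5 * 100 = 94.9%

94.9


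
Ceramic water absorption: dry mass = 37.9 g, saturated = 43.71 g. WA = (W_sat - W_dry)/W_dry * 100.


WA = (43.71 - 37.9) / 37.9 * 100 = 15.33%

15.33


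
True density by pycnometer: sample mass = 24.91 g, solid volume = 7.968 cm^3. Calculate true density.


TD = 24.91 / 7.968 = 3.126 g/cm^3

3.126


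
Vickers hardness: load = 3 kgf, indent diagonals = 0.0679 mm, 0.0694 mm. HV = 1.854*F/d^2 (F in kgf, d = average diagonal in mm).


d_avg = (0.0679+0.0694)/2 = 0.06865 mm
HV = 1.854*3/0.06865^2 = 1180

1180


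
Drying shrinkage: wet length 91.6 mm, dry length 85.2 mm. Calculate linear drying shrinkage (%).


DS = (91.6 - 85.2) / 91.6 * 100 = 6.99%

6.99


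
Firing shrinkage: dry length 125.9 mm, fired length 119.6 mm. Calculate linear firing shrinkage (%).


FS = (125.9 - 119.6) / 125.9 * 100 = 5.0%

5.0


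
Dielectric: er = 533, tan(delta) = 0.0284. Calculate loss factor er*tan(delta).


Loss = 533 * 0.0284 = 15.137

15.137


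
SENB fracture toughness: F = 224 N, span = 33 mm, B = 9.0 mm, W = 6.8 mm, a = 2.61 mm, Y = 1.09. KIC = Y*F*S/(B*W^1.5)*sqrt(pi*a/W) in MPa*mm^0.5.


KIC = 1.09*224*33/(9.0*6.8^1.5)*sqrt(pi*2.61/6.8) = 55.44

55.44


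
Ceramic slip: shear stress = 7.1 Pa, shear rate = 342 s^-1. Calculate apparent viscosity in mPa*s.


eta = tau/gamma * 1000 = 7.1/342 * 1000 = 20.8 mPa*s

20.8


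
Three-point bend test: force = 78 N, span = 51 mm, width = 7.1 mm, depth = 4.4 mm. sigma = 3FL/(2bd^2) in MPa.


sigma = 3*78*51/(2*7.1*4.4^2) = 43.4 MPa

43.4


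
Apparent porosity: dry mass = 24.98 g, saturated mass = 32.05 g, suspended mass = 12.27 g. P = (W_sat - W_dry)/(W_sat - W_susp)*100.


P = (32.05 - 24.98) / (32.05 - 12.27) * 100 = 7.07 / 19.78 * 100 = 35.7%

35.7


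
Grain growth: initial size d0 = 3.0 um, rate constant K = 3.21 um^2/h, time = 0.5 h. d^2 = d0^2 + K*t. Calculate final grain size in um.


d^2 = 3.0^2 + 3.21*0.5 = 10.605
d = sqrt(10.605) = 3.26 um

3.26


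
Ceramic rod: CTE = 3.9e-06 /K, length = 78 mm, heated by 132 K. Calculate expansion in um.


dL = 3.9e-06 * 78 * 132 * 1000 = 40.154 um

40.154


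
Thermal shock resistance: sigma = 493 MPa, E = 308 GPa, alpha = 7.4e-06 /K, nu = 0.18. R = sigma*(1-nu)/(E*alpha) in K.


R = 493*(1-0.18)/(308*1000*7.4e-06) = 177 K

177


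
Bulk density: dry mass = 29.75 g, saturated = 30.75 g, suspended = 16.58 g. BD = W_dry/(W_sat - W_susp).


BD = 29.75 / (30.75 - 16.58) = 29.75 / 14.17 = 2.1 g/cm^3

2.1


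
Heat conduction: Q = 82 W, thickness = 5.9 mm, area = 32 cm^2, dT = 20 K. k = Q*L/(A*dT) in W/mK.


k = 82*5.9/1000/(32/10000*20) = 7.56 W/mK

7.56


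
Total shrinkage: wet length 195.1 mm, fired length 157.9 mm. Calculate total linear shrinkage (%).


TS = (195.1 - 157.9) / 195.1 * 100 = 19.07%

19.07


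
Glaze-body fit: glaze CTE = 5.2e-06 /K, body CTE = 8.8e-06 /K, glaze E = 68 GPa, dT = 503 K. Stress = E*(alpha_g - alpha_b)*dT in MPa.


Stress = 68*1000*(5.2e-06 - 8.8e-06)*503 = -123.1 MPa

-123.1


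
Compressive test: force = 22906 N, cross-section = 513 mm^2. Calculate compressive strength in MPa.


CS = 22906 / 513 = 44.7 MPa

44.7


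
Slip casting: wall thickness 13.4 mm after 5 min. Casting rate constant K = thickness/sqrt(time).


K = 13.4 / sqrt(5) = 13.4 / 2.2361 = 5.993 mm/min^0.5

5.993


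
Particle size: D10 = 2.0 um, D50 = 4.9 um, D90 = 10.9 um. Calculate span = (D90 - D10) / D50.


Span = (10.9 - 2.0) / 4.9 = 8.9 / 4.9 = 1.816

1.816


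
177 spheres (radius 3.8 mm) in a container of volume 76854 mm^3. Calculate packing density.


V_sphere = 4/3*pi*3.8^3 = 229.8473 mm^3
Total V = 177*229.8473 = 40682.9721 mm^3
PD = 40682.9721 / 76854 = 0.529

0.529


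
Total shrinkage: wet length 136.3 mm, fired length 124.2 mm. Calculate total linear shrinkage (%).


TS = (136.3 - 124.2) / 136.3 * 100 = 8.88%

8.88


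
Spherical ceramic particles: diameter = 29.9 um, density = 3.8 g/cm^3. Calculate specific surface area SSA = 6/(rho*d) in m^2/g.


SSA = 6 / (3.8 * 29.9) = 0.053 m^2/g

0.053


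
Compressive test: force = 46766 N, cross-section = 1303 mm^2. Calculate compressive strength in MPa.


CS = 46766 / 1303 = 35.9 MPa

35.9


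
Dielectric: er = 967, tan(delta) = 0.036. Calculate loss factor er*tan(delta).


Loss = 967 * 0.036 = 34.812

34.812


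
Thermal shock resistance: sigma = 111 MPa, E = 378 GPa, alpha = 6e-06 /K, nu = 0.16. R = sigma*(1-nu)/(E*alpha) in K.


R = 111*(1-0.16)/(378*1000*6e-06) = 41 K

41


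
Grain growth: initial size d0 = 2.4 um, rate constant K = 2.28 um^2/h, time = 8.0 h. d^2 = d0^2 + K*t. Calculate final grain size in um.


d^2 = 2.4^2 + 2.28*8.0 = 24.0
d = sqrt(24.0) = 4.9 um

4.9


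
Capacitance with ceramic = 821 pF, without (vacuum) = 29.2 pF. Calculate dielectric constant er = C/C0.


er = 821 / 29.2 = 28.12

28.12


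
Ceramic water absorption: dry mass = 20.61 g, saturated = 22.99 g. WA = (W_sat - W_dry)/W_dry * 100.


WA = (22.99 - 20.61) / 20.61 * 100 = 11.55%

11.55


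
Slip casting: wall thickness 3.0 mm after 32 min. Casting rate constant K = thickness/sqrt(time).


K = 3.0 / sqrt(32) = 3.0 / 5.6569 = 0.53 mm/min^0.5

0.53


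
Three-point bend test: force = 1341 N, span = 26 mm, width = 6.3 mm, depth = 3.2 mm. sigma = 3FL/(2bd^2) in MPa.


sigma = 3*1341*26/(2*6.3*3.2^2) = 810.7 MPa

810.7


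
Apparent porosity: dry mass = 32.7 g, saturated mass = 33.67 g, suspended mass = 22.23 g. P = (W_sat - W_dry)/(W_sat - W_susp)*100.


P = (33.67 - 32.7) / (33.67 - 22.23) * 100 = 0.97 / 11.44 * 100 = 8.5%

8.5


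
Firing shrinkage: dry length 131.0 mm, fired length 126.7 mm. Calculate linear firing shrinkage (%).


FS = (131.0 - 126.7) / 131.0 * 100 = 3.28%

3.28


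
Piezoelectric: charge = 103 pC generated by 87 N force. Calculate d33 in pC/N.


d33 = 103 / 87 = 1.2 pC/N

1.2


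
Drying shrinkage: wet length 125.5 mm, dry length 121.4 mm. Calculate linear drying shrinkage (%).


DS = (125.5 - 121.4) / 125.5 * 100 = 3.27%

3.27


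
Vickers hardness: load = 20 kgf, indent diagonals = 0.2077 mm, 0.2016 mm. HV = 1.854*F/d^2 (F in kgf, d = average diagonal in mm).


d_avg = (0.2077+0.2016)/2 = 0.20465 mm
HV = 1.854*20/0.20465^2 = 885

885


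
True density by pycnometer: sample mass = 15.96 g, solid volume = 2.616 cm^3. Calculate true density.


TD = 15.96 / 2.616 = 6.101 g/cm^3

6.101


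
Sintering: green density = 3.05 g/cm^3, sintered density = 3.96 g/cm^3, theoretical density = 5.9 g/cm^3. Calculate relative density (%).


Relative = 3.96 / 5.9 * 100 = 67.1%

67.1


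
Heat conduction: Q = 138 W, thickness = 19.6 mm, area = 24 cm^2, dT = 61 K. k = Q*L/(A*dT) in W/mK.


k = 138*19.6/1000/(24/10000*61) = 18.48 W/mK

18.48


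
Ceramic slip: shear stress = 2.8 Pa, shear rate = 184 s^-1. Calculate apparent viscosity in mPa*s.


eta = tau/gamma * 1000 = 2.8/184 * 1000 = 15.2 mPa*s

15.2


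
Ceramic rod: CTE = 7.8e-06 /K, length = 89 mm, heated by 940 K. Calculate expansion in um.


dL = 7.8e-06 * 89 * 940 * 1000 = 652.548 um

652.548


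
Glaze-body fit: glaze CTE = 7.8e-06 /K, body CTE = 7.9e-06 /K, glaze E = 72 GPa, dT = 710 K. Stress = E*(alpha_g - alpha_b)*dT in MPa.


Stress = 72*1000*(7.8e-06 - 7.9e-06)*710 = -5.1 MPa

-5.1


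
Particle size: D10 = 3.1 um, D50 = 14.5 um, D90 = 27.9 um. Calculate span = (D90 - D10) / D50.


Span = (27.9 - 3.1) / 14.5 = 24.8 / 14.5 = 1.71

1.71


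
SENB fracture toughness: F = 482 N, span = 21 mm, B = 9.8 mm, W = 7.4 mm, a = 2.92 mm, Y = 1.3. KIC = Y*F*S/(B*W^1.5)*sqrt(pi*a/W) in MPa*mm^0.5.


KIC = 1.3*482*21/(9.8*7.4^1.5)*sqrt(pi*2.92/7.4) = 74.27

74.27


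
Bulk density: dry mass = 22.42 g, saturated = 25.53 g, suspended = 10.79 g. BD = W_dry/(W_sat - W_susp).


BD = 22.42 / (25.53 - 10.79) = 22.42 / 14.74 = 1.521 g/cm^3

1.521


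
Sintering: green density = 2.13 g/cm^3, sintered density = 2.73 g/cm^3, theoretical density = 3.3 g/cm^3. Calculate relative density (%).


Relative = 2.73 / 3.3 * 100 = 82.7%

82.7


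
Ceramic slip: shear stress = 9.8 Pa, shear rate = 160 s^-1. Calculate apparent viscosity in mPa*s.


eta = tau/gamma * 1000 = 9.8/160 * 1000 = 61.3 mPa*s

61.3


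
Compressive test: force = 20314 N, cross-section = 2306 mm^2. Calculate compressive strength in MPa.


CS = 20314 / 2306 = 8.8 MPa

8.8


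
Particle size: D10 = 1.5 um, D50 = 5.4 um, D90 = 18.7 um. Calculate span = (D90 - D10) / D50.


Span = (18.7 - 1.5) / 5.4 = 17.2 / 5.4 = 3.185

3.185


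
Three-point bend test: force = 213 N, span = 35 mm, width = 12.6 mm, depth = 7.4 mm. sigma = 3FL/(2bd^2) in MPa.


sigma = 3*213*35/(2*12.6*7.4^2) = 16.2 MPa

16.2


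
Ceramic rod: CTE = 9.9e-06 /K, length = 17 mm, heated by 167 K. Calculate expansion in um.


dL = 9.9e-06 * 17 * 167 * 1000 = 28.106 um

28.106


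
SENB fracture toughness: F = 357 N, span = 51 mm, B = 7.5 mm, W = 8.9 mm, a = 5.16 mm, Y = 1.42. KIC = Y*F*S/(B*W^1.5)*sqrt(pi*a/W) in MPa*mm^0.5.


KIC = 1.42*357*51/(7.5*8.9^1.5)*sqrt(pi*5.16/8.9) = 175.22

175.22


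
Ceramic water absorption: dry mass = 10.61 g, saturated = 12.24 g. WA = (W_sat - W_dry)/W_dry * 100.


WA = (12.24 - 10.61) / 10.61 * 100 = 15.36%

15.36


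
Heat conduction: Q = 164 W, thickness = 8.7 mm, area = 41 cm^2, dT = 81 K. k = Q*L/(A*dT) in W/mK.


k = 164*8.7/1000/(41/10000*81) = 4.3 W/mK

4.3


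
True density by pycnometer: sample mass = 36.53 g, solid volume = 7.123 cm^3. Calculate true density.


TD = 36.53 / 7.123 = 5.128 g/cm^3

5.128


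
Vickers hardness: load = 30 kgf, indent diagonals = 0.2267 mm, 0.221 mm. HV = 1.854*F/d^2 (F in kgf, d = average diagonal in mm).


d_avg = (0.2267+0.221)/2 = 0.22385 mm
HV = 1.854*30/0.22385^2 = 1110

1110


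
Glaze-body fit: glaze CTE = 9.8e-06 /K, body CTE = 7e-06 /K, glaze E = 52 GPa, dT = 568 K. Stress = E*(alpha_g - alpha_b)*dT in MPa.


Stress = 52*1000*(9.8e-06 - 7e-06)*568 = 82.7 MPa

82.7


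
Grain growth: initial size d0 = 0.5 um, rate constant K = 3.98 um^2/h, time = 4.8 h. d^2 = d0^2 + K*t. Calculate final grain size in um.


d^2 = 0.5^2 + 3.98*4.8 = 19.354
d = sqrt(19.354) = 4.4 um

4.4


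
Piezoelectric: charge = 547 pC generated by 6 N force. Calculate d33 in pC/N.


d33 = 547 / 6 = 91.2 pC/N

91.2


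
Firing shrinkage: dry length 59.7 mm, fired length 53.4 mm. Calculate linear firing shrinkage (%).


FS = (59.7 - 53.4) / 59.7 * 100 = 10.55%

10.55


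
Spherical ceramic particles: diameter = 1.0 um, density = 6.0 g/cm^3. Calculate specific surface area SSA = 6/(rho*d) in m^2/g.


SSA = 6 / (6.0 * 1.0) = 1.0 m^2/g

1.0


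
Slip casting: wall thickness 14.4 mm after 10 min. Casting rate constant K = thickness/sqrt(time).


K = 14.4 / sqrt(10) = 14.4 / 3.1623 = 4.554 mm/min^0.5

4.554


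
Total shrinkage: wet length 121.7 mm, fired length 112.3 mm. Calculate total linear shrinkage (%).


TS = (121.7 - 112.3) / 121.7 * 100 = 7.72%

7.72


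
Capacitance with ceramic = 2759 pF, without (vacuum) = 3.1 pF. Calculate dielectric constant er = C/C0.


er = 2759 / 3.1 = 890.0

890.0


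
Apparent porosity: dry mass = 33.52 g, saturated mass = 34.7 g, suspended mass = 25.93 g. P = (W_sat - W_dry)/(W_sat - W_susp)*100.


P = (34.7 - 33.52) / (34.7 - 25.93) * 100 = 1.18 / 8.77 * 100 = 13.5%

13.5


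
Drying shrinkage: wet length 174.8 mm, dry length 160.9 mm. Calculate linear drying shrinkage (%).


DS = (174.8 - 160.9) / 174.8 * 100 = 7.95%

7.95


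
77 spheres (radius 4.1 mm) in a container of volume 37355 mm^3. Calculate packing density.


V_sphere = 4/3*pi*4.1^3 = 288.6956 mm^3
Total V = 77*288.6956 = 22229.5612 mm^3
PD = 22229.5612 / 37355 = 0.595

0.595


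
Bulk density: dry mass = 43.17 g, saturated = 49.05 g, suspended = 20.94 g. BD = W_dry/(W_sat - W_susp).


BD = 43.17 / (49.05 - 20.94) = 43.17 / 28.11 = 1.536 g/cm^3

1.536


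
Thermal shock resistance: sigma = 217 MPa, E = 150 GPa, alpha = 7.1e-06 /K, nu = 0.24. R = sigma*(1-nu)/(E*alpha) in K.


R = 217*(1-0.24)/(150*1000*7.1e-06) = 155 K

155


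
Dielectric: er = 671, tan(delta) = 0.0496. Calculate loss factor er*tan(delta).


Loss = 671 * 0.0496 = 33.282

33.282


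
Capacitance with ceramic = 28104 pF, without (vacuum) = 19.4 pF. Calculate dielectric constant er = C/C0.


er = 28104 / 19.4 = 1448.66

1448.66


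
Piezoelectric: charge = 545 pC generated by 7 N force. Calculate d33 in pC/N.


d33 = 545 / 7 = 77.9 pC/N

77.9


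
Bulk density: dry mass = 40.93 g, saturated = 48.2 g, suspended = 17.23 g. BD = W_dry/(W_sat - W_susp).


BD = 40.93 / (48.2 - 17.23) = 40.93 / 30.97 = 1.322 g/cm^3

1.322


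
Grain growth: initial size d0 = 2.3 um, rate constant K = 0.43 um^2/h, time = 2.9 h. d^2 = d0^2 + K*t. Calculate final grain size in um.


d^2 = 2.3^2 + 0.43*2.9 = 6.537
d = sqrt(6.537) = 2.56 um

2.56


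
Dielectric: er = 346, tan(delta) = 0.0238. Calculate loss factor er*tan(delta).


Loss = 346 * 0.0238 = 8.235

8.235


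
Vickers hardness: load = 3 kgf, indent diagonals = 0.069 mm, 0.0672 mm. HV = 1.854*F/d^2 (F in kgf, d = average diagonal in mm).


d_avg = (0.069+0.0672)/2 = 0.0681 mm
HV = 1.854*3/0.0681^2 = 1199

1199


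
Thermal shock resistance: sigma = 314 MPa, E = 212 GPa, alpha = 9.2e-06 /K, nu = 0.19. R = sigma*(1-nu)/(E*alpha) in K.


R = 314*(1-0.19)/(212*1000*9.2e-06) = 130 K

130


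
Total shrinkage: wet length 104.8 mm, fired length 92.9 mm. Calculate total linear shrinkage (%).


TS = (104.8 - 92.9) / 104.8 * 100 = 11.35%

11.35


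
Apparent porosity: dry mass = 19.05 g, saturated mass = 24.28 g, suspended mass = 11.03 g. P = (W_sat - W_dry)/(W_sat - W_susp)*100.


P = (24.28 - 19.05) / (24.28 - 11.03) * 100 = 5.23 / 13.25 * 100 = 39.5%

39.5


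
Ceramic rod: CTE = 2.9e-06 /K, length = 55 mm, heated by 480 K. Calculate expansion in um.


dL = 2.9e-06 * 55 * 480 * 1000 = 76.56 um

76.56


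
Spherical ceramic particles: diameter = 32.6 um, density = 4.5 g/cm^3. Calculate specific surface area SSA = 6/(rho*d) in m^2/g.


SSA = 6 / (4.5 * 32.6) = 0.041 m^2/g

0.041


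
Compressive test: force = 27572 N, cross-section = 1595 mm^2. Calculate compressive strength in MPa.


CS = 27572 / 1595 = 17.3 MPa

17.3


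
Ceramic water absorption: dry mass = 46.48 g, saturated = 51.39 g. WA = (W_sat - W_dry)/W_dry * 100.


WA = (51.39 - 46.48) / 46.48 * 100 = 10.56%

10.56


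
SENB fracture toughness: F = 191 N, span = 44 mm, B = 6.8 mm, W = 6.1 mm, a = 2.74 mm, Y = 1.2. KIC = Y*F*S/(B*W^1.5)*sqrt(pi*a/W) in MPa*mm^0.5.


KIC = 1.2*191*44/(6.8*6.1^1.5)*sqrt(pi*2.74/6.1) = 116.94

116.94


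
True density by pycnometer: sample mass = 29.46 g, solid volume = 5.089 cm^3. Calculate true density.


TD = 29.46 / 5.089 = 5.789 g/cm^3

5.789


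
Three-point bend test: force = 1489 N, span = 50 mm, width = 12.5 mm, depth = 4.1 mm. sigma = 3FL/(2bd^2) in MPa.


sigma = 3*1489*50/(2*12.5*4.1^2) = 531.5 MPa

531.5


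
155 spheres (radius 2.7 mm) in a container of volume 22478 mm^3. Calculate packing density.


V_sphere = 4/3*pi*2.7^3 = 82.448 mm^3
Total V = 155*82.448 = 12779.44 mm^3
PD = 12779.44 / 22478 = 0.569

0.569


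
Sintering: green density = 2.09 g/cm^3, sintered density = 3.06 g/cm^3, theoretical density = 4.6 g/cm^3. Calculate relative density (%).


Relative = 3.06 / 4.6 * 100 = 66.5%

66.5


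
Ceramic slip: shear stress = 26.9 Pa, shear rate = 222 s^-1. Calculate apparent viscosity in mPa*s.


eta = tau/gamma * 1000 = 26.9/222 * 1000 = 121.2 mPa*s

121.2


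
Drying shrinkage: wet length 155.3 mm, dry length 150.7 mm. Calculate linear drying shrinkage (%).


DS = (155.3 - 150.7) / 155.3 * 100 = 2.96%

2.96


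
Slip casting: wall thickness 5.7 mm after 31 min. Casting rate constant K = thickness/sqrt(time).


K = 5.7 / sqrt(31) = 5.7 / 5.5678 = 1.024 mm/min^0.5

1.024


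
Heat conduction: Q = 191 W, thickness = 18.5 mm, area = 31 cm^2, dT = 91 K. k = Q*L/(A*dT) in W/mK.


k = 191*18.5/1000/(31/10000*91) = 12.53 W/mK

12.53


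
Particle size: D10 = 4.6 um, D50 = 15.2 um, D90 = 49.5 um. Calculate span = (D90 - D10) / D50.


Span = (49.5 - 4.6) / 15.2 = 44.9 / 15.2 = 2.954

2.954


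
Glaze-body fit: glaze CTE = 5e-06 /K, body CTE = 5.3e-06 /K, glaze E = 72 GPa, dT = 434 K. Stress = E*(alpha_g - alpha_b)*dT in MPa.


Stress = 72*1000*(5e-06 - 5.3e-06)*434 = -9.4 MPa

-9.4


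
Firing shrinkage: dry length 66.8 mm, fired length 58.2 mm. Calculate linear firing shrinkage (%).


FS = (66.8 - 58.2) / 66.8 * 100 = 12.87%

12.87


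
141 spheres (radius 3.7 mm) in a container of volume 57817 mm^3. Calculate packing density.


V_sphere = 4/3*pi*3.7^3 = 212.1748 mm^3
Total V = 141*212.1748 = 29916.6468 mm^3
PD = 29916.6468 / 57817 = 0.517

0.517


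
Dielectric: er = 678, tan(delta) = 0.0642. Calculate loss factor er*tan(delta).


Loss = 678 * 0.0642 = 43.528

43.528


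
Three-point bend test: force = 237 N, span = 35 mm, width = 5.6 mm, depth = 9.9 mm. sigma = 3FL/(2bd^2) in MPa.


sigma = 3*237*35/(2*5.6*9.9^2) = 22.7 MPa

22.7


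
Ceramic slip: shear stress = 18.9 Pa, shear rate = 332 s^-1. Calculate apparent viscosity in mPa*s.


eta = tau/gamma * 1000 = 18.9/332 * 1000 = 56.9 mPa*s

56.9


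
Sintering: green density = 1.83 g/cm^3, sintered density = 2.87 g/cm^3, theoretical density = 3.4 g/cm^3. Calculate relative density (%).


Relative = 2.87 / 3.4 * 100 = 84.4%

84.4


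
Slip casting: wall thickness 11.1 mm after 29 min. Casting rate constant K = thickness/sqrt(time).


K = 11.1 / sqrt(29) = 11.1 / 5.3852 = 2.061 mm/min^0.5

2.061


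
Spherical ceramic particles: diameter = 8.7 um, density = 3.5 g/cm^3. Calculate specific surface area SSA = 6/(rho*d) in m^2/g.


SSA = 6 / (3.5 * 8.7) = 0.197 m^2/g

0.197


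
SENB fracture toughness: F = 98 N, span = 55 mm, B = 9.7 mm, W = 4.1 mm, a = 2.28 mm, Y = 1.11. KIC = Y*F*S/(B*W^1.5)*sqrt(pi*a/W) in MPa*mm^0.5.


KIC = 1.11*98*55/(9.7*4.1^1.5)*sqrt(pi*2.28/4.1) = 98.2

98.2


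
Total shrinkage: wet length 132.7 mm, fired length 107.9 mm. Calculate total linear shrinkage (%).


TS = (132.7 - 107.9) / 132.7 * 100 = 18.69%

18.69


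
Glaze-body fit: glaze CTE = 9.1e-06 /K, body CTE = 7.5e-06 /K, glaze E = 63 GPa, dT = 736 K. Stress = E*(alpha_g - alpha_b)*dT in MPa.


Stress = 63*1000*(9.1e-06 - 7.5e-06)*736 = 74.2 MPa

74.2


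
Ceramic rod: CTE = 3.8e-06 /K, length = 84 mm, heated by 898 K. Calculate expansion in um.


dL = 3.8e-06 * 84 * 898 * 1000 = 286.642 um

286.642


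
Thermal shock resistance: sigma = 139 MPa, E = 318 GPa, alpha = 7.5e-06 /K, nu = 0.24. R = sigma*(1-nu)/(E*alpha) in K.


R = 139*(1-0.24)/(318*1000*7.5e-06) = 44 K

44


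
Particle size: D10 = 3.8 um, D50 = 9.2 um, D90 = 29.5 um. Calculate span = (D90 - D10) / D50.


Span = (29.5 - 3.8) / 9.2 = 25.7 / 9.2 = 2.793

2.793


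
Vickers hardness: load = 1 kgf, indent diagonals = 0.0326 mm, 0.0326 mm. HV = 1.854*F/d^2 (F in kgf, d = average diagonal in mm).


d_avg = (0.0326+0.0326)/2 = 0.0326 mm
HV = 1.854*1/0.0326^2 = 1745

1745


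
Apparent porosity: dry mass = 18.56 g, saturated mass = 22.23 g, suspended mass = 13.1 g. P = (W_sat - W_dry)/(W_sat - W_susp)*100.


P = (22.23 - 18.56) / (22.23 - 13.1) * 100 = 3.67 / 9.13 * 100 = 40.2%

40.2


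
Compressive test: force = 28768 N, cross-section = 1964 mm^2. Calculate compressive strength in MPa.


CS = 28768 / 1964 = 14.6 MPa

14.6


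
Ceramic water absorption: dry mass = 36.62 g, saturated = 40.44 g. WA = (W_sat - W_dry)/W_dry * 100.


WA = (40.44 - 36.62) / 36.62 * 100 = 10.43%

10.43


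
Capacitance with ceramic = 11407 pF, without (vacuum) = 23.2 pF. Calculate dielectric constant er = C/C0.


er = 11407 / 23.2 = 491.68

491.68


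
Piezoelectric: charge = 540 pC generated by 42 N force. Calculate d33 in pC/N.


d33 = 540 / 42 = 12.9 pC/N

12.9


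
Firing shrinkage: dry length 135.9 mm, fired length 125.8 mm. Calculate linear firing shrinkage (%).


FS = (135.9 - 125.8) / 135.9 * 100 = 7.43%

7.43


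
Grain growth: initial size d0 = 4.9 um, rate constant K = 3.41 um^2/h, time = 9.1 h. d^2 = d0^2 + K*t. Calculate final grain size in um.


d^2 = 4.9^2 + 3.41*9.1 = 55.041
d = sqrt(55.041) = 7.42 um

7.42


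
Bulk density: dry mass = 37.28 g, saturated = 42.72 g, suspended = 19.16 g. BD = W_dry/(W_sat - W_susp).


BD = 37.28 / (42.72 - 19.16) = 37.28 / 23.56 = 1.582 g/cm^3

1.582


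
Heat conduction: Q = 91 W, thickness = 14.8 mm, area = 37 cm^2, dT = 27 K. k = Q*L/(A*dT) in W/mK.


k = 91*14.8/1000/(37/10000*27) = 13.48 W/mK

13.48


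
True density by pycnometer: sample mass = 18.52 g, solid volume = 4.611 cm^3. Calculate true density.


TD = 18.52 / 4.611 = 4.016 g/cm^3

4.016


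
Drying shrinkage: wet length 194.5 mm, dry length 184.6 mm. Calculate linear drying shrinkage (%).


DS = (194.5 - 184.6) / 194.5 * 100 = 5.09%

5.09


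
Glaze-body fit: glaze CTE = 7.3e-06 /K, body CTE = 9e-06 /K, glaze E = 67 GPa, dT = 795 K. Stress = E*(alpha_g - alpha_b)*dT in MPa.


Stress = 67*1000*(7.3e-06 - 9e-06)*795 = -90.6 MPa

-90.6


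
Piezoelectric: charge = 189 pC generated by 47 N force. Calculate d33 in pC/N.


d33 = 189 / 47 = 4.0 pC/N

4.0


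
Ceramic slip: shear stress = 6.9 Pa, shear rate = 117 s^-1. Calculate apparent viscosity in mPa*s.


eta = tau/gamma * 1000 = 6.9/117 * 1000 = 59.0 mPa*s

59.0


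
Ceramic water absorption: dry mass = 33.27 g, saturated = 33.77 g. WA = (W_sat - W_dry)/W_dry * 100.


WA = (33.77 - 33.27) / 33.27 * 100 = 1.5%

1.5


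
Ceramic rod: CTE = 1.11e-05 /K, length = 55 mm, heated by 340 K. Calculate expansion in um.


dL = 1.11e-05 * 55 * 340 * 1000 = 207.57 um

207.57


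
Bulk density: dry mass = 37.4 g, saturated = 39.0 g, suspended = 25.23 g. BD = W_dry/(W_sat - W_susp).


BD = 37.4 / (39.0 - 25.23) = 37.4 / 13.77 = 2.716 g/cm^3

2.716


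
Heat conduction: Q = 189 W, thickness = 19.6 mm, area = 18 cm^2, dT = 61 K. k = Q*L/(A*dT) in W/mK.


k = 189*19.6/1000/(18/10000*61) = 33.74 W/mK

33.74


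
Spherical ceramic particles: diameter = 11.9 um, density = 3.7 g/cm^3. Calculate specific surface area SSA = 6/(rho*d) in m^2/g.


SSA = 6 / (3.7 * 11.9) = 0.136 m^2/g

0.136


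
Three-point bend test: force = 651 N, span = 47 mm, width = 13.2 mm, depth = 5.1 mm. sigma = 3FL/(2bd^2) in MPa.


sigma = 3*651*47/(2*13.2*5.1^2) = 133.7 MPa

133.7


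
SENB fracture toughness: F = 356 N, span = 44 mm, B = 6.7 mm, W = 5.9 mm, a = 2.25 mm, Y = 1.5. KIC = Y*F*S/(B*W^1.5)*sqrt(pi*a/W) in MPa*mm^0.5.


KIC = 1.5*356*44/(6.7*5.9^1.5)*sqrt(pi*2.25/5.9) = 267.84

267.84


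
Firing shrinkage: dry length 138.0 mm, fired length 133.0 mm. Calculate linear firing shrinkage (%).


FS = (138.0 - 133.0) / 138.0 * 100 = 3.62%

3.62


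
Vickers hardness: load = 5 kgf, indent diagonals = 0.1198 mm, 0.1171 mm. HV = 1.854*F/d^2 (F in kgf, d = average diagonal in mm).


d_avg = (0.1198+0.1171)/2 = 0.11845 mm
HV = 1.854*5/0.11845^2 = 661

661


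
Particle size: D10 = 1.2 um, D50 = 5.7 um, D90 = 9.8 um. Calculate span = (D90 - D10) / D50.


Span = (9.8 - 1.2) / 5.7 = 8.6 / 5.7 = 1.509

1.509


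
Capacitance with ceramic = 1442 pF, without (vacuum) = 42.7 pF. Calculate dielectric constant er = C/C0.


er = 1442 / 42.7 = 33.77

33.77


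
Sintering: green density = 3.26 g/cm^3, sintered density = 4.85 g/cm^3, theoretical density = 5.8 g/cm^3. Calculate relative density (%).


Relative = 4.85 / 5.8 * 100 = 83.6%

83.6


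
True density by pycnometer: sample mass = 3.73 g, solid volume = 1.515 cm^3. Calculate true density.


TD = 3.73 / 1.515 = 2.462 g/cm^3

2.462


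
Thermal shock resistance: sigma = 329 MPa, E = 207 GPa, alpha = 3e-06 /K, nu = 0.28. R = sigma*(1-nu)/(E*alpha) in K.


R = 329*(1-0.28)/(207*1000*3e-06) = 381 K

381


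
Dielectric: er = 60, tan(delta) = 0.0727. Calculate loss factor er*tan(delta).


Loss = 60 * 0.0727 = 4.362

4.362


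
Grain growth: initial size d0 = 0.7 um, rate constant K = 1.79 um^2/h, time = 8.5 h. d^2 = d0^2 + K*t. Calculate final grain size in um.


d^2 = 0.7^2 + 1.79*8.5 = 15.705
d = sqrt(15.705) = 3.96 um

3.96


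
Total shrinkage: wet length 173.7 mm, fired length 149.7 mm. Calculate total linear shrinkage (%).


TS = (173.7 - 149.7) / 173.7 * 100 = 13.82%

13.82


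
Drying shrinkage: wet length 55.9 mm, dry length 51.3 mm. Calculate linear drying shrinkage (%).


DS = (55.9 - 51.3) / 55.9 * 100 = 8.23%

8.23


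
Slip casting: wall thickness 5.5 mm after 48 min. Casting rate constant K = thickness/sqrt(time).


K = 5.5 / sqrt(48) = 5.5 / 6.9282 = 0.794 mm/min^0.5

0.794


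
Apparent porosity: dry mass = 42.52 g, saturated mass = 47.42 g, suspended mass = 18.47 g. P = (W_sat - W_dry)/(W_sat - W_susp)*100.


P = (47.42 - 42.52) / (47.42 - 18.47) * 100 = 4.9 / 28.95 * 100 = 16.9%

16.9


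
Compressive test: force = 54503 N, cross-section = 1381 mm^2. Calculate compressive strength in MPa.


CS = 54503 / 1381 = 39.5 MPa

39.5


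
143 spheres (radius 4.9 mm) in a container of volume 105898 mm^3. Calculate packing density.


V_sphere = 4/3*pi*4.9^3 = 492.807 mm^3
Total V = 143*492.807 = 70471.401 mm^3
PD = 70471.401 / 105898 = 0.665

0.665


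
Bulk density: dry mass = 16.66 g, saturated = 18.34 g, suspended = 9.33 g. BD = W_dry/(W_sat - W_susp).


BD = 16.66 / (18.34 - 9.33) = 16.66 / 9.01 = 1.849 g/cm^3

1.849


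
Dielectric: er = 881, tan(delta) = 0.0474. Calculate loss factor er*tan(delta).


Loss = 881 * 0.0474 = 41.759

41.759


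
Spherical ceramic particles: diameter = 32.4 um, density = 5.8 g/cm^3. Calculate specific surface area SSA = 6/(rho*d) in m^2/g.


SSA = 6 / (5.8 * 32.4) = 0.032 m^2/g

0.032


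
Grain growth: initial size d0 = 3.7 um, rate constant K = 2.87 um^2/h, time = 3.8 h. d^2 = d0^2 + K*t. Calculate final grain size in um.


d^2 = 3.7^2 + 2.87*3.8 = 24.596
d = sqrt(24.596) = 4.96 um

4.96


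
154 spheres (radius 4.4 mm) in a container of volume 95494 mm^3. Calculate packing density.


V_sphere = 4/3*pi*4.4^3 = 356.8179 mm^3
Total V = 154*356.8179 = 54949.9566 mm^3
PD = 54949.9566 / 95494 = 0.575

0.575


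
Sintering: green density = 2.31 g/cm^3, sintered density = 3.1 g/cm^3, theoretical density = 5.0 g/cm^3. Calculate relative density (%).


Relative = 3.1 / 5.0 * 100 = 62.0%

62.0


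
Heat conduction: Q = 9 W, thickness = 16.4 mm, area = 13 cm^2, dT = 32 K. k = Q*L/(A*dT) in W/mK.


k = 9*16.4/1000/(13/10000*32) = 3.55 W/mK

3.55


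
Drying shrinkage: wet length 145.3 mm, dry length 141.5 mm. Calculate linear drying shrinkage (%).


DS = (145.3 - 141.5) / 145.3 * 100 = 2.62%

2.62


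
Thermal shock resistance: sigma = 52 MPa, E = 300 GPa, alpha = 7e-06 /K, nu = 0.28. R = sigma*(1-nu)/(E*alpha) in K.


R = 52*(1-0.28)/(300*1000*7e-06) = 18 K

18


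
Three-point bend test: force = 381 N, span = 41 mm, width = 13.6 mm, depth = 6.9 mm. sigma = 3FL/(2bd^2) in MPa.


sigma = 3*381*41/(2*13.6*6.9^2) = 36.2 MPa

36.2


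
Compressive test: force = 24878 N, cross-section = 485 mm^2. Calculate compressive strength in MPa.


CS = 24878 / 485 = 51.3 MPa

51.3


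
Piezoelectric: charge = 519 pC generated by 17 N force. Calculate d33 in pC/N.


d33 = 519 / 17 = 30.5 pC/N

30.5


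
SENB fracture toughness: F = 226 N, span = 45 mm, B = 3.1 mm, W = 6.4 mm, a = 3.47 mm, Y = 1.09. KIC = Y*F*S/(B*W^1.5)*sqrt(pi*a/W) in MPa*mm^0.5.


KIC = 1.09*226*45/(3.1*6.4^1.5)*sqrt(pi*3.47/6.4) = 288.25

288.25


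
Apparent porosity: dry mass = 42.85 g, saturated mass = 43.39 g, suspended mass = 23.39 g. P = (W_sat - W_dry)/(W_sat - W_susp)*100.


P = (43.39 - 42.85) / (43.39 - 23.39) * 100 = 0.54 / 20.0 * 100 = 2.7%

2.7


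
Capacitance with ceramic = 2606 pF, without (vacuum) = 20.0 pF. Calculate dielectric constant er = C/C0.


er = 2606 / 20.0 = 130.3

130.3


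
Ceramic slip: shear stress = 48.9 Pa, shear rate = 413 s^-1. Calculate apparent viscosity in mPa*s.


eta = tau/gamma * 1000 = 48.9/413 * 1000 = 118.4 mPa*s

118.4


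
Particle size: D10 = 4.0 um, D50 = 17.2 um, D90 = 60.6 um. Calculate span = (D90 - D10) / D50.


Span = (60.6 - 4.0) / 17.2 = 56.6 / 17.2 = 3.291

3.291


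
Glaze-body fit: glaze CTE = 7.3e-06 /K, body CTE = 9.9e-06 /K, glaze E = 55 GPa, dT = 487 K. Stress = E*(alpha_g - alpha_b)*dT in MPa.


Stress = 55*1000*(7.3e-06 - 9.9e-06)*487 = -69.6 MPa

-69.6


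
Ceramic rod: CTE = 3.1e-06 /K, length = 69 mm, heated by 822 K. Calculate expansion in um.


dL = 3.1e-06 * 69 * 822 * 1000 = 175.826 um

175.826


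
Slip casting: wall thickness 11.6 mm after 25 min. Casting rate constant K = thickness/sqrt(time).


K = 11.6 / sqrt(25) = 11.6 / 5.0 = 2.32 mm/min^0.5

2.32


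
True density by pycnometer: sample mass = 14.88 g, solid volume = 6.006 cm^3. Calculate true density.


TD = 14.88 / 6.006 = 2.478 g/cm^3

2.478


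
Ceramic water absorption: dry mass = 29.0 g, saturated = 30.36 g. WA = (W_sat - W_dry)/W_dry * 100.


WA = (30.36 - 29.0) / 29.0 * 100 = 4.69%

4.69


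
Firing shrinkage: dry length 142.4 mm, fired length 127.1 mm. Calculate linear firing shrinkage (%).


FS = (142.4 - 127.1) / 142.4 * 100 = 10.74%

10.74


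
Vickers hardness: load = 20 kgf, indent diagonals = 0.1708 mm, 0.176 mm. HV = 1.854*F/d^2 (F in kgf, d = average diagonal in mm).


d_avg = (0.1708+0.176)/2 = 0.1734 mm
HV = 1.854*20/0.1734^2 = 1233

1233
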